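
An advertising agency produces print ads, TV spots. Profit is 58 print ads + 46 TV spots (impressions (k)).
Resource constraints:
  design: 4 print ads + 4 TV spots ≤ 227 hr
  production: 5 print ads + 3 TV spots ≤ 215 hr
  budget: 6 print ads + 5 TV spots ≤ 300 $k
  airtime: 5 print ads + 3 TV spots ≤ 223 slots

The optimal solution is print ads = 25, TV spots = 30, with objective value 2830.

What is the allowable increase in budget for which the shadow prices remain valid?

Binding constraints: production, budget. The basis is B = [[5,3],[6,5]] with det 7.
Per unit increase in budget, x* moves by d = (-0.4286, 0.7143).
The basis stays optimal until design becomes binding; allowable increase = 6.125 $k.

6.125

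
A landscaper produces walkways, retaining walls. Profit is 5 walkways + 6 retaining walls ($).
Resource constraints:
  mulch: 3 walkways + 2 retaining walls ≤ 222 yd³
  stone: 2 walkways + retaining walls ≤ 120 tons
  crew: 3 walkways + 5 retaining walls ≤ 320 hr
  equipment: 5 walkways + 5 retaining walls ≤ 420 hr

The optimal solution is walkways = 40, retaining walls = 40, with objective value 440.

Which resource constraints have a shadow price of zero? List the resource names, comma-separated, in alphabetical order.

equipment, mulch

mulch: 200/222 (slack 22)
stone: 120/120 (binding)
crew: 320/320 (binding)
equipment: 400/420 (slack 20)
By complementary slackness, a constraint with positive slack has shadow price 0 → equipment, mulch.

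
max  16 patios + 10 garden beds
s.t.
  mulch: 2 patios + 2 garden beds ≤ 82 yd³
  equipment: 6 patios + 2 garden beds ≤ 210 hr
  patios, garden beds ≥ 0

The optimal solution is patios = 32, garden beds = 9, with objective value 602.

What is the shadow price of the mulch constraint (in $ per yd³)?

Both mulch and equipment are binding at x*.
The binding rows give the dual system: 2·y_mulch + 6·y_equipment = 16 and 2·y_mulch + 2·y_equipment = 10.
→ y_mulch = 3.5 and y_equipment = 1.5.
Shadow price of mulch = 3.5.

3.5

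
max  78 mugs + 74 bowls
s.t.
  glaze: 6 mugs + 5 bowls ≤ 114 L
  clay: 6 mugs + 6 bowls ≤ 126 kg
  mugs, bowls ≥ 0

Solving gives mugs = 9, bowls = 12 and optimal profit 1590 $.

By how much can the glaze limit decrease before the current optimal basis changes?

Binding constraints: glaze, clay. The basis is B = [[6,5],[6,6]] with det 6.
Per unit decrease in glaze, x* moves by d = (-1, 1).
The basis stays optimal until mugs reaches 0; allowable decrease = 9 L.

9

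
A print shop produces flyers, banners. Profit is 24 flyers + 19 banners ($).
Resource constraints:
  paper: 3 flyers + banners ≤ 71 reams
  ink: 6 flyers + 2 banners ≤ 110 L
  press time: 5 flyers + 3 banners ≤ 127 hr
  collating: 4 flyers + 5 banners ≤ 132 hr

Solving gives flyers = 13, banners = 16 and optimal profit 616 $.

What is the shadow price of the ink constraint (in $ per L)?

At the optimum: paper uses 55 of 71 (slack = 16); ink uses 110 of 110 (binding); press time uses 113 of 127 (slack = 14); collating uses 132 of 132 (binding).
Slack constraints have shadow price 0 (complementary slackness).
The binding rows give the dual system: 6·y_ink + 4·y_collating = 24 and 2·y_ink + 5·y_collating = 19.
→ y_ink = 2 and y_collating = 3.
Shadow price of ink = 2.

2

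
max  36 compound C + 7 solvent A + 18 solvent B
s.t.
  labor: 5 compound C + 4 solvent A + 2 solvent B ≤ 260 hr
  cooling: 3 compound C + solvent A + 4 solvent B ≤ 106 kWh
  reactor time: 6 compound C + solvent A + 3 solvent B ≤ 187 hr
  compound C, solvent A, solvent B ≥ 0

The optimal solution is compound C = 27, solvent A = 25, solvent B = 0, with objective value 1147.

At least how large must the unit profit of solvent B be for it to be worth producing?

Binding: cooling and reactor time. Non-binding: labor (25 unused).
Slack constraints have shadow price 0 (complementary slackness).
The binding rows give the dual system: 3·y_cooling + 6·y_reactor time = 36 and 1·y_cooling + 1·y_reactor time = 7.
Solving: y_cooling = 2, y_reactor time = 5.
solvent B enters the basis when its profit ≥ yᵀa₃ = 2·4 + 5·3 = 23.

23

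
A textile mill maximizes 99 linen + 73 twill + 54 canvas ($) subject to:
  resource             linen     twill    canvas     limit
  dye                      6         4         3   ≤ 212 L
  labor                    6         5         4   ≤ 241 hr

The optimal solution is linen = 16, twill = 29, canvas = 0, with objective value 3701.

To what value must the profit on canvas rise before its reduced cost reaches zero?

At the optimum: dye uses 212 of 212 (binding); labor uses 241 of 241 (binding).
The binding rows give the dual system: 6·y_dye + 6·y_labor = 99 and 4·y_dye + 5·y_labor = 73.
→ y_dye = 9.5 and y_labor = 7.
canvas enters the basis when its profit ≥ yᵀa₃ = 9.5·3 + 7·4 = 56.5.

56.5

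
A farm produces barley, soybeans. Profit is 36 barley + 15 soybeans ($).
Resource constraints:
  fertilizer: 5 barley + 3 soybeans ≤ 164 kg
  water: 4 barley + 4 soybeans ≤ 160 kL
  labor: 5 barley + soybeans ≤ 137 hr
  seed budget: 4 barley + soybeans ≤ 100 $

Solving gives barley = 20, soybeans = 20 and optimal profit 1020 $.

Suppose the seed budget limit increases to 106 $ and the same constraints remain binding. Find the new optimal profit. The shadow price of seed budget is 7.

Δb = 6, so new z* = 1020 + (7)·(6) = 1020 + 42 = 1062.

1062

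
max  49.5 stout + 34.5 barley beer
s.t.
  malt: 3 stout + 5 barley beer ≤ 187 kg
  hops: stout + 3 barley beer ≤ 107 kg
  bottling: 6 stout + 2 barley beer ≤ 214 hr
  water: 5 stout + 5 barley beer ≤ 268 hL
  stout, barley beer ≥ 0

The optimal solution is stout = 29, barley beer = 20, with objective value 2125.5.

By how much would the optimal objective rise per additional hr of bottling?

Check each constraint at x*: malt 187/187 (tight); hops 89/107 (slack 18); bottling 214/214 (tight); water 245/268 (slack 23).
By complementary slackness, y = 0 for the non-binding constraints.
From A_Bᵀ y = c: 3·y_malt + 6·y_bottling = 49.5; 5·y_malt + 2·y_bottling = 34.5.
This yields shadow prices y_malt = 4.5, y_bottling = 6.
Shadow price of bottling = 6.

6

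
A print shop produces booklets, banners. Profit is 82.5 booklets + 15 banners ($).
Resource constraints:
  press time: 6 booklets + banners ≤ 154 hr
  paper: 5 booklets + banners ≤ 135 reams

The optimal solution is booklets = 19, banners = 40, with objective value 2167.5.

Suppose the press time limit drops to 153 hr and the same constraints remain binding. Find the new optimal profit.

Both press time and paper are binding at x*.
Dual feasibility on the basic columns requires 6·y_press time + 5·y_paper = 82.5, 1·y_press time + 1·y_paper = 15.
Solving: y_press time = 7.5, y_paper = 7.5.
Δz = y_press time·Δb = 7.5 × (-1) = -7.5, so new z* = 2167.5 − 7.5 = 2160.

2160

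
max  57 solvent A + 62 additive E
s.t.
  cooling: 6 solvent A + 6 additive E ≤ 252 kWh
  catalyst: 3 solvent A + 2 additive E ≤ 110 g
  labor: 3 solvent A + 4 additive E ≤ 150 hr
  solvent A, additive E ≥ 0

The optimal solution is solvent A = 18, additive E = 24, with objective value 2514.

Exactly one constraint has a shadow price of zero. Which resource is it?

cooling: 252/252 (binding)
catalyst: 102/110 (slack 8)
labor: 150/150 (binding)
By complementary slackness, a constraint with positive slack has shadow price 0 → catalyst.

catalyst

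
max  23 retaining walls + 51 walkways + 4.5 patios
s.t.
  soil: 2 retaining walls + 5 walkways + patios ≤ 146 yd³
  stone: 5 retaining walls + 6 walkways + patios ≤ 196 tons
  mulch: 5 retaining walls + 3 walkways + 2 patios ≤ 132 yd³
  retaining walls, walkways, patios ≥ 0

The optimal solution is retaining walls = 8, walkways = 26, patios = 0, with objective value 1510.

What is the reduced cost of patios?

Check each constraint at x*: soil 146/146 (tight); stone 196/196 (tight); mulch 118/132 (slack 14).
Since mulch is not tight, its dual is 0.
The binding rows give the dual system: 2·y_soil + 5·y_stone = 23 and 5·y_soil + 6·y_stone = 51.
→ y_soil = 9 and y_stone = 1.
Reduced cost of patios: c₃ − yᵀa₃ = 4.5 − (9·1 + 1·1) = 4.5 − 10 = -5.5.

-5.5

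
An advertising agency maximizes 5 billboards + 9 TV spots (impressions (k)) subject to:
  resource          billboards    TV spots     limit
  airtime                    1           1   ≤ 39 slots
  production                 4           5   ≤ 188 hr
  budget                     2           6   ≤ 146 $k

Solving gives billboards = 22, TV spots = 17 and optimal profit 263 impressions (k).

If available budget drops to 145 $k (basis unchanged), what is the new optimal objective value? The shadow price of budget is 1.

262

Δb = -1, so new z* = 263 + (1)·(-1) = 263 − 1 = 262.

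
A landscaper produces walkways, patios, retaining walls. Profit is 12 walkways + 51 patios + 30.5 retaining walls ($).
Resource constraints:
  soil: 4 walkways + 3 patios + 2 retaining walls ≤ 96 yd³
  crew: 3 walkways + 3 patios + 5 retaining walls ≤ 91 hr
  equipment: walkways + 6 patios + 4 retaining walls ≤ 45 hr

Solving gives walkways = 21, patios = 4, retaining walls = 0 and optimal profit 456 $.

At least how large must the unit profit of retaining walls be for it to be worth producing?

34

Binding: soil and equipment. Non-binding: crew (16 unused).
By complementary slackness, y = 0 for the non-binding constraint.
From A_Bᵀ y = c: 4·y_soil + 1·y_equipment = 12; 3·y_soil + 6·y_equipment = 51.
→ y_soil = 1 and y_equipment = 8.
retaining walls enters the basis when its profit ≥ yᵀa₃ = 1·2 + 8·4 = 34.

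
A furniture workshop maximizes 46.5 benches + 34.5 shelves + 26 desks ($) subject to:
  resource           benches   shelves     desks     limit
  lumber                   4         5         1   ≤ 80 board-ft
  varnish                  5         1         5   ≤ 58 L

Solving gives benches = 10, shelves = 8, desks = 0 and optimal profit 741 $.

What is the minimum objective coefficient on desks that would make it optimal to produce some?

Both lumber and varnish are binding at x*.
From A_Bᵀ y = c: 4·y_lumber + 5·y_varnish = 46.5; 5·y_lumber + 1·y_varnish = 34.5.
Solving: y_lumber = 6, y_varnish = 4.5.
desks enters the basis when its profit ≥ yᵀa₃ = 6·1 + 4.5·5 = 28.5.

28.5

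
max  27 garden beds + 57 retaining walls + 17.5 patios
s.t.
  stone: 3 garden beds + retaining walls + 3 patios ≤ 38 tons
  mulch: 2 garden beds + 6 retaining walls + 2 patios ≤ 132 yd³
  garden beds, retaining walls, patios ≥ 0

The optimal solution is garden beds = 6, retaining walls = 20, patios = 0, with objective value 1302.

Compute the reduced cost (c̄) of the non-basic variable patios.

-9.5

At the optimum: stone uses 38 of 38 (binding); mulch uses 132 of 132 (binding).
The binding rows give the dual system: 3·y_stone + 2·y_mulch = 27 and 1·y_stone + 6·y_mulch = 57.
→ y_stone = 3 and y_mulch = 9.
Reduced cost of patios: c₃ − yᵀa₃ = 17.5 − (3·3 + 9·2) = 17.5 − 27 = -9.5.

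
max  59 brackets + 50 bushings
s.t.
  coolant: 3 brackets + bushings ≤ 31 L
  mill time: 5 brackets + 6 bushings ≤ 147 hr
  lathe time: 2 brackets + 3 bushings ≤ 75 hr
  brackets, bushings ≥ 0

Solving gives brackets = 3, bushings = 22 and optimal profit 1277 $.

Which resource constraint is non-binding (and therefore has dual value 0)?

lathe time

coolant: 31/31 (binding)
mill time: 147/147 (binding)
lathe time: 72/75 (slack 3)
By complementary slackness, a constraint with positive slack has shadow price 0 → lathe time.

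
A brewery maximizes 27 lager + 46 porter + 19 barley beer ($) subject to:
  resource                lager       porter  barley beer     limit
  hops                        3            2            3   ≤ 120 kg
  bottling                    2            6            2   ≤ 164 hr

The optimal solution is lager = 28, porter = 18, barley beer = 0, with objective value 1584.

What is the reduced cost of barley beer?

At the optimum: hops uses 120 of 120 (binding); bottling uses 164 of 164 (binding).
Dual feasibility on the basic columns requires 3·y_hops + 2·y_bottling = 27, 2·y_hops + 6·y_bottling = 46.
This yields shadow prices y_hops = 5, y_bottling = 6.
Reduced cost of barley beer: c₃ − yᵀa₃ = 19 − (5·3 + 6·2) = 19 − 27 = -8.

-8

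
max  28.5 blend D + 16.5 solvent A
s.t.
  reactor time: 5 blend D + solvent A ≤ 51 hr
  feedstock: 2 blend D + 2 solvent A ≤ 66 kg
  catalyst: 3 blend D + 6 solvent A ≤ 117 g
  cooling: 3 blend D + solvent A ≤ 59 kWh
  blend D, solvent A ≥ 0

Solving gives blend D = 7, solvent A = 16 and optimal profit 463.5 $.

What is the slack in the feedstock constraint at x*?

20

feedstock used = 2·7 + 2·16 = 46; slack = 66 − 46 = 20.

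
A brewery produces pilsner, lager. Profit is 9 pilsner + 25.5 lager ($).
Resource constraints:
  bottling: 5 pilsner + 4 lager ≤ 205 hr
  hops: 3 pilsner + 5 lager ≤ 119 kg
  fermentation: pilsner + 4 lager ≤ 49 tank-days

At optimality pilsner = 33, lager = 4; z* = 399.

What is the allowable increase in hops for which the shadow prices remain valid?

10.5

Binding constraints: hops, fermentation. The basis is B = [[3,5],[1,4]] with det 7.
Per unit increase in hops, x* moves by d = (0.5714, -0.1429).
The basis stays optimal until bottling becomes binding; allowable increase = 10.5 kg.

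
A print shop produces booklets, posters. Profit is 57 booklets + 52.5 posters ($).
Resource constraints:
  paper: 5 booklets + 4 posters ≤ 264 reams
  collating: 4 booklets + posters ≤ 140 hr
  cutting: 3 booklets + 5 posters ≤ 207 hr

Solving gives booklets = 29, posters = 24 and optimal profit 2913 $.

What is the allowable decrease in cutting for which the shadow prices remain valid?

102

Binding constraints: collating, cutting. The basis is B = [[4,1],[3,5]] with det 17.
Per unit decrease in cutting, x* moves by d = (0.0588, -0.2353).
The basis stays optimal until posters reaches 0; allowable decrease = 102 hr.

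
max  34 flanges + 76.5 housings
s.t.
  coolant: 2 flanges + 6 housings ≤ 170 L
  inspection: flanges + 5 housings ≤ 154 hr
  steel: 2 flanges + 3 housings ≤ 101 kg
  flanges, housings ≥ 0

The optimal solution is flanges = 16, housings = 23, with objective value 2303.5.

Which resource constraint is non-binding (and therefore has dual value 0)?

coolant: 170/170 (binding)
inspection: 131/154 (slack 23)
steel: 101/101 (binding)
By complementary slackness, a constraint with positive slack has shadow price 0 → inspection.

inspection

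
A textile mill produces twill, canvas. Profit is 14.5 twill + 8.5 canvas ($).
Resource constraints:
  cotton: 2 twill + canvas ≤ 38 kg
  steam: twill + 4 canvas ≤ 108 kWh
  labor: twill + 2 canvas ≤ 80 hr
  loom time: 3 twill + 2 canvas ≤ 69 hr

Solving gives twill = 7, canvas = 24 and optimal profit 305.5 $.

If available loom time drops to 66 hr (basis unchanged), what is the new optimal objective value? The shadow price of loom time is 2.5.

298

Δb = -3, so new z* = 305.5 + (2.5)·(-3) = 305.5 − 7.5 = 298.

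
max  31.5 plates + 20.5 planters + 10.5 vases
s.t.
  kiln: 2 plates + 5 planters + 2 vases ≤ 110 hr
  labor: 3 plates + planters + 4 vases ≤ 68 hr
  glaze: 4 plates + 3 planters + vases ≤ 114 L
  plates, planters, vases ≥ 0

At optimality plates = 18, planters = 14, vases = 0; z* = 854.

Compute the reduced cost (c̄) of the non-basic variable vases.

Binding: labor and glaze. Non-binding: kiln (4 unused).
Since kiln is not tight, its dual is 0.
From A_Bᵀ y = c: 3·y_labor + 4·y_glaze = 31.5; 1·y_labor + 3·y_glaze = 20.5.
→ y_labor = 2.5 and y_glaze = 6.
Reduced cost of vases: c₃ − yᵀa₃ = 10.5 − (2.5·4 + 6·1) = 10.5 − 16 = -5.5.

-5.5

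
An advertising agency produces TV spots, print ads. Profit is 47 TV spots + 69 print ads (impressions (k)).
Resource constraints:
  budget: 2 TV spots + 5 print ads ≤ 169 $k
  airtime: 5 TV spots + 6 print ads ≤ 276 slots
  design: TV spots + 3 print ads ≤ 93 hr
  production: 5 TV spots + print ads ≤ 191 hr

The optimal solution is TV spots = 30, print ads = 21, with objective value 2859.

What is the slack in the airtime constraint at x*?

airtime used = 5·30 + 6·21 = 276; slack = 276 − 276 = 0.

0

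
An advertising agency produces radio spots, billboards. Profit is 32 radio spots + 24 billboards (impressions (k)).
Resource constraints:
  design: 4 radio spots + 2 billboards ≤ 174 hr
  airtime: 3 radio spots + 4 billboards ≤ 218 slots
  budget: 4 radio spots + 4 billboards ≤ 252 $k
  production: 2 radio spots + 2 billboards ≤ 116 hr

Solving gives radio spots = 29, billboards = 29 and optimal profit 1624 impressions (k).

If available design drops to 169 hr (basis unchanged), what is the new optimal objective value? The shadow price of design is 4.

1604

Δb = -5, so new z* = 1624 + (4)·(-5) = 1624 − 20 = 1604.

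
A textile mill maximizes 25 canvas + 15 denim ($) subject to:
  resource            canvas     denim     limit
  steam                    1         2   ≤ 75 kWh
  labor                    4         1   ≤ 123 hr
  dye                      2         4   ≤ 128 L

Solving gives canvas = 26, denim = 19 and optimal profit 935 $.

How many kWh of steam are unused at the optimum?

11

steam used = 1·26 + 2·19 = 64; slack = 75 − 64 = 11.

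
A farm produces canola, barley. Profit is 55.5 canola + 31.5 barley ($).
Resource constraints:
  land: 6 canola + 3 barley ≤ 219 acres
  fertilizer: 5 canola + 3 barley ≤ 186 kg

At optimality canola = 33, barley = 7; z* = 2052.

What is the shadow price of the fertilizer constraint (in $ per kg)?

Check each constraint at x*: land 219/219 (tight); fertilizer 186/186 (tight).
Dual feasibility on the basic columns requires 6·y_land + 5·y_fertilizer = 55.5, 3·y_land + 3·y_fertilizer = 31.5.
→ y_land = 3 and y_fertilizer = 7.5.
Shadow price of fertilizer = 7.5.

7.5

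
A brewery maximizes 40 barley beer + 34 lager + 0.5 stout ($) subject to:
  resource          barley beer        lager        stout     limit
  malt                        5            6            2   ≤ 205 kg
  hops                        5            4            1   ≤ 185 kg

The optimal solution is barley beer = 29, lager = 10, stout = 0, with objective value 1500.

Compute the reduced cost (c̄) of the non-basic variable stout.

Both malt and hops are binding at x*.
The binding rows give the dual system: 5·y_malt + 5·y_hops = 40 and 6·y_malt + 4·y_hops = 34.
This yields shadow prices y_malt = 1, y_hops = 7.
Reduced cost of stout: c₃ − yᵀa₃ = 0.5 − (1·2 + 7·1) = 0.5 − 9 = -8.5.

-8.5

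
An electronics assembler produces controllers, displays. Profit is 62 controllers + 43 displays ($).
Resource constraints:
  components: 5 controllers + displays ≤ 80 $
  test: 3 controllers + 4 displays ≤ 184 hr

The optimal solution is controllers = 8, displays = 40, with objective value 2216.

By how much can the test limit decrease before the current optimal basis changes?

Binding constraints: components, test. The basis is B = [[5,1],[3,4]] with det 17.
Per unit decrease in test, x* moves by d = (0.0588, -0.2941).
The basis stays optimal until displays reaches 0; allowable decrease = 136 hr.

136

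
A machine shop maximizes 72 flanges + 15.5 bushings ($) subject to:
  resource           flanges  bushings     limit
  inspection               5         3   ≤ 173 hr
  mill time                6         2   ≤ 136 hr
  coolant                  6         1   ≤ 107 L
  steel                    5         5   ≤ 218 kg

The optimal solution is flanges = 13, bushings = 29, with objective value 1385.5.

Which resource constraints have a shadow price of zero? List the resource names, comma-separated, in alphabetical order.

inspection, steel

inspection: 152/173 (slack 21)
mill time: 136/136 (binding)
coolant: 107/107 (binding)
steel: 210/218 (slack 8)
By complementary slackness, a constraint with positive slack has shadow price 0 → inspection, steel.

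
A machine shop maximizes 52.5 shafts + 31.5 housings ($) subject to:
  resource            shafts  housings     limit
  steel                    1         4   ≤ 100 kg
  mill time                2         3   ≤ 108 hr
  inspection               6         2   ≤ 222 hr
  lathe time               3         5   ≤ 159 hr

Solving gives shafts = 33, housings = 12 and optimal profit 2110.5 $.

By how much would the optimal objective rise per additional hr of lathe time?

3.5

Check each constraint at x*: steel 81/100 (slack 19); mill time 102/108 (slack 6); inspection 222/222 (tight); lathe time 159/159 (tight).
Since steel, mill time are not tight, their duals are 0.
The binding rows give the dual system: 6·y_inspection + 3·y_lathe time = 52.5 and 2·y_inspection + 5·y_lathe time = 31.5.
This yields shadow prices y_inspection = 7, y_lathe time = 3.5.
Shadow price of lathe time = 3.5.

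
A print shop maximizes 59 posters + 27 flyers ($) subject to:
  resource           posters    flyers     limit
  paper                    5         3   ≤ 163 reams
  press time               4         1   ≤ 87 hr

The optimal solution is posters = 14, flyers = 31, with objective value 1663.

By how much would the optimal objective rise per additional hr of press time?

At the optimum: paper uses 163 of 163 (binding); press time uses 87 of 87 (binding).
Dual feasibility on the basic columns requires 5·y_paper + 4·y_press time = 59, 3·y_paper + 1·y_press time = 27.
Solving: y_paper = 7, y_press time = 6.
Shadow price of press time = 6.

6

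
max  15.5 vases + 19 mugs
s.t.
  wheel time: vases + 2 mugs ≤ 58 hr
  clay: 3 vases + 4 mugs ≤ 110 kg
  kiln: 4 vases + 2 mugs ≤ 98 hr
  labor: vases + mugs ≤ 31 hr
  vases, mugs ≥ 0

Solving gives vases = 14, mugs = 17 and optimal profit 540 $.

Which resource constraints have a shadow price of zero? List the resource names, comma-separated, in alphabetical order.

wheel time: 48/58 (slack 10)
clay: 110/110 (binding)
kiln: 90/98 (slack 8)
labor: 31/31 (binding)
By complementary slackness, a constraint with positive slack has shadow price 0 → kiln, wheel time.

kiln, wheel time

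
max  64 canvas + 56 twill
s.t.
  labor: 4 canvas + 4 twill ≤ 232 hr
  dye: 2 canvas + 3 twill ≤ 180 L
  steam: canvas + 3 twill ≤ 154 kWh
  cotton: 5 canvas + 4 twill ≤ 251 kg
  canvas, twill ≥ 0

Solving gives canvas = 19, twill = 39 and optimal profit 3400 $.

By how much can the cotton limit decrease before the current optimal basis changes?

9

Binding constraints: labor, cotton. The basis is B = [[4,4],[5,4]] with det -4.
Per unit decrease in cotton, x* moves by d = (-1, 1).
The basis stays optimal until steam becomes binding; allowable decrease = 9 kg.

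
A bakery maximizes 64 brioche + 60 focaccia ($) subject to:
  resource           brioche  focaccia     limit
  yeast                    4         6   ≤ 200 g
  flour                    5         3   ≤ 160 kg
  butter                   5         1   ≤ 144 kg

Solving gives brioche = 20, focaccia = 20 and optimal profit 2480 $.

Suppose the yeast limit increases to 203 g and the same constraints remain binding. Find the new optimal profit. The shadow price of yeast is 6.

Δb = 3, so new z* = 2480 + (6)·(3) = 2480 + 18 = 2498.

2498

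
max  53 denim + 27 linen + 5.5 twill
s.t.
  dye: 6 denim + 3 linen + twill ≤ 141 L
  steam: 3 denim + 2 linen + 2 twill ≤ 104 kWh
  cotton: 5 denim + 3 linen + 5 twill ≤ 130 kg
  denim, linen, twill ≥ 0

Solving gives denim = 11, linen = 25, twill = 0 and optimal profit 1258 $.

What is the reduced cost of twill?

Check each constraint at x*: dye 141/141 (tight); steam 83/104 (slack 21); cotton 130/130 (tight).
By complementary slackness, y = 0 for the non-binding constraint.
From A_Bᵀ y = c: 6·y_dye + 5·y_cotton = 53; 3·y_dye + 3·y_cotton = 27.
→ y_dye = 8 and y_cotton = 1.
Reduced cost of twill: c₃ − yᵀa₃ = 5.5 − (8·1 + 1·5) = 5.5 − 13 = -7.5.

-7.5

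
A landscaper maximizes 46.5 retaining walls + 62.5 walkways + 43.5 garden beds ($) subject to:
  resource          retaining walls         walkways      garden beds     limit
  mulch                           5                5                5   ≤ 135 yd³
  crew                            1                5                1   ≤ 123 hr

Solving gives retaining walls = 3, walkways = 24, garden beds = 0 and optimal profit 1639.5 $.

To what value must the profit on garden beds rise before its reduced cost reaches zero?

46.5

Both mulch and crew are binding at x*.
The binding rows give the dual system: 5·y_mulch + 1·y_crew = 46.5 and 5·y_mulch + 5·y_crew = 62.5.
→ y_mulch = 8.5 and y_crew = 4.
garden beds enters the basis when its profit ≥ yᵀa₃ = 8.5·5 + 4·1 = 46.5.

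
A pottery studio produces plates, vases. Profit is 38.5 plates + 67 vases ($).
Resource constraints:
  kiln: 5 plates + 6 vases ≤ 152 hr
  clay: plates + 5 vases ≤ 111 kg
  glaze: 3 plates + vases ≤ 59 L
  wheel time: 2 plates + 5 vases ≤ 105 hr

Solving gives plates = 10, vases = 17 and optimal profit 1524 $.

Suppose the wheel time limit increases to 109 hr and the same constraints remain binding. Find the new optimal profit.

1556

Binding: kiln and wheel time. Non-binding: clay (16 unused), glaze (12 unused).
Slack constraints have shadow price 0 (complementary slackness).
The binding rows give the dual system: 5·y_kiln + 2·y_wheel time = 38.5 and 6·y_kiln + 5·y_wheel time = 67.
This yields shadow prices y_kiln = 4.5, y_wheel time = 8.
Δz = y_wheel time·Δb = 8 × (4) = 32, so new z* = 1524 + 32 = 1556.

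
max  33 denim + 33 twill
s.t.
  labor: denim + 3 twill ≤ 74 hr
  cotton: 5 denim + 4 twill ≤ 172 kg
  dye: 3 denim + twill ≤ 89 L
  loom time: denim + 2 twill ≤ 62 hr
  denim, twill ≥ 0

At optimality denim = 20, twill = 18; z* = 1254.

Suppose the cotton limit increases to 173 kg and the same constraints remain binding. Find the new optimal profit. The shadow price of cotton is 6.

1260

Δb = 1, so new z* = 1254 + (6)·(1) = 1254 + 6 = 1260.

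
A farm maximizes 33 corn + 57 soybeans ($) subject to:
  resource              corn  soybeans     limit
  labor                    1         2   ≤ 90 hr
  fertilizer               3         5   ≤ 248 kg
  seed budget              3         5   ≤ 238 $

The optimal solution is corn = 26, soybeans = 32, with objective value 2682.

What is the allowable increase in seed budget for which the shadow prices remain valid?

10

Binding constraints: labor, seed budget. The basis is B = [[1,2],[3,5]] with det -1.
Per unit increase in seed budget, x* moves by d = (2, -1).
The basis stays optimal until fertilizer becomes binding; allowable increase = 10 $.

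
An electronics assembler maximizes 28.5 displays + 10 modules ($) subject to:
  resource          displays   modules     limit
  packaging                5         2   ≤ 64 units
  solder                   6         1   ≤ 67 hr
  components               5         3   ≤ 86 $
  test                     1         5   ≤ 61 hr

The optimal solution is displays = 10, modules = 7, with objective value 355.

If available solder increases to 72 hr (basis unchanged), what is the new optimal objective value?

360

Binding: packaging and solder. Non-binding: components (15 unused), test (16 unused).
Since components, test are not tight, their duals are 0.
Dual feasibility on the basic columns requires 5·y_packaging + 6·y_solder = 28.5, 2·y_packaging + 1·y_solder = 10.
Solving: y_packaging = 4.5, y_solder = 1.
Δz = y_solder·Δb = 1 × (5) = 5, so new z* = 355 + 5 = 360.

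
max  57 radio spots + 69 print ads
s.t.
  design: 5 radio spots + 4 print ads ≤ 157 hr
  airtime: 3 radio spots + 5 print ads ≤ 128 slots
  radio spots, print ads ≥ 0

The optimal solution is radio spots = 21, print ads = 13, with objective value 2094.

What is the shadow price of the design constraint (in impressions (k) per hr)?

6

Check each constraint at x*: design 157/157 (tight); airtime 128/128 (tight).
Dual feasibility on the basic columns requires 5·y_design + 3·y_airtime = 57, 4·y_design + 5·y_airtime = 69.
→ y_design = 6 and y_airtime = 9.
Shadow price of design = 6.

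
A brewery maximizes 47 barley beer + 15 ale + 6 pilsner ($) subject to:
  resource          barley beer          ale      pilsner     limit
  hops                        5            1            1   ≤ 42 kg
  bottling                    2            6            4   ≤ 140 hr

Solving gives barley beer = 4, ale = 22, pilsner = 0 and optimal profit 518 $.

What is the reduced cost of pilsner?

-7

Check each constraint at x*: hops 42/42 (tight); bottling 140/140 (tight).
From A_Bᵀ y = c: 5·y_hops + 2·y_bottling = 47; 1·y_hops + 6·y_bottling = 15.
This yields shadow prices y_hops = 9, y_bottling = 1.
Reduced cost of pilsner: c₃ − yᵀa₃ = 6 − (9·1 + 1·4) = 6 − 13 = -7.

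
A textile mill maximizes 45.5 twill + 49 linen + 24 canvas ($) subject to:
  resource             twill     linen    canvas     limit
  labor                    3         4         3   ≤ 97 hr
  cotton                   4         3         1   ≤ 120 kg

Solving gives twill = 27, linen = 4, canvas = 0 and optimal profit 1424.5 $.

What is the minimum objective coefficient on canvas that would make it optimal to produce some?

Both labor and cotton are binding at x*.
The binding rows give the dual system: 3·y_labor + 4·y_cotton = 45.5 and 4·y_labor + 3·y_cotton = 49.
→ y_labor = 8.5 and y_cotton = 5.
canvas enters the basis when its profit ≥ yᵀa₃ = 8.5·3 + 5·1 = 30.5.

30.5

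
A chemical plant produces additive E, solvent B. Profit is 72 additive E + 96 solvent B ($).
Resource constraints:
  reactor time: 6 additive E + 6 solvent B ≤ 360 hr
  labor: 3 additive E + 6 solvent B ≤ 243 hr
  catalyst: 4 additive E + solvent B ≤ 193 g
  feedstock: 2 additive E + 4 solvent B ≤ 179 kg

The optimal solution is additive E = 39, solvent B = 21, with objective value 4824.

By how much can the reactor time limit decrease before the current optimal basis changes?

117

Binding constraints: reactor time, labor. The basis is B = [[6,6],[3,6]] with det 18.
Per unit decrease in reactor time, x* moves by d = (-0.3333, 0.1667).
The basis stays optimal until additive E reaches 0; allowable decrease = 117 hr.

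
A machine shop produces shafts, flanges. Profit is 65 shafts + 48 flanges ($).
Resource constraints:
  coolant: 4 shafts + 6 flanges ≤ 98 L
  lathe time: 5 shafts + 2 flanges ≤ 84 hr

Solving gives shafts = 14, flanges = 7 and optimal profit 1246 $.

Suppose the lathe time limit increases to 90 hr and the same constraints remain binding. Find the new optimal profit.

1300

Check each constraint at x*: coolant 98/98 (tight); lathe time 84/84 (tight).
Dual feasibility on the basic columns requires 4·y_coolant + 5·y_lathe time = 65, 6·y_coolant + 2·y_lathe time = 48.
Solving: y_coolant = 5, y_lathe time = 9.
Δz = y_lathe time·Δb = 9 × (6) = 54, so new z* = 1246 + 54 = 1300.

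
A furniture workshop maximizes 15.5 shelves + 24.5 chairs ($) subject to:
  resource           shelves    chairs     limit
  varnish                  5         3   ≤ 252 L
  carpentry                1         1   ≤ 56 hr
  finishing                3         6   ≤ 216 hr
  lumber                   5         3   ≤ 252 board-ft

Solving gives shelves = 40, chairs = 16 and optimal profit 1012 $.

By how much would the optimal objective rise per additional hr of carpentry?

Binding: carpentry and finishing. Non-binding: varnish (4 unused), lumber (4 unused).
By complementary slackness, y = 0 for the non-binding constraints.
The binding rows give the dual system: 1·y_carpentry + 3·y_finishing = 15.5 and 1·y_carpentry + 6·y_finishing = 24.5.
→ y_carpentry = 6.5 and y_finishing = 3.
Shadow price of carpentry = 6.5.

6.5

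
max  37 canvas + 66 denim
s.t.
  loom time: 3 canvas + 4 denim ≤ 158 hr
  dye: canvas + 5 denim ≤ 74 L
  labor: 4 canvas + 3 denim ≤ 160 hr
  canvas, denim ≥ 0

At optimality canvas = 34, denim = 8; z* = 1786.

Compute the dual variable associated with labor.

Binding: dye and labor. Non-binding: loom time (24 unused).
By complementary slackness, y = 0 for the non-binding constraint.
Dual feasibility on the basic columns requires 1·y_dye + 4·y_labor = 37, 5·y_dye + 3·y_labor = 66.
This yields shadow prices y_dye = 9, y_labor = 7.
Shadow price of labor = 7.

7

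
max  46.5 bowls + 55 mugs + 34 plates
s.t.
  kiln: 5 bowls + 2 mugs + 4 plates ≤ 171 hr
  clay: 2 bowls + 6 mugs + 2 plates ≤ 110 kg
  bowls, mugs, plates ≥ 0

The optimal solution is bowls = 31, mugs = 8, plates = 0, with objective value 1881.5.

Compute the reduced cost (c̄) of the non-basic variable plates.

-6

At the optimum: kiln uses 171 of 171 (binding); clay uses 110 of 110 (binding).
Dual feasibility on the basic columns requires 5·y_kiln + 2·y_clay = 46.5, 2·y_kiln + 6·y_clay = 55.
→ y_kiln = 6.5 and y_clay = 7.
Reduced cost of plates: c₃ − yᵀa₃ = 34 − (6.5·4 + 7·2) = 34 − 40 = -6.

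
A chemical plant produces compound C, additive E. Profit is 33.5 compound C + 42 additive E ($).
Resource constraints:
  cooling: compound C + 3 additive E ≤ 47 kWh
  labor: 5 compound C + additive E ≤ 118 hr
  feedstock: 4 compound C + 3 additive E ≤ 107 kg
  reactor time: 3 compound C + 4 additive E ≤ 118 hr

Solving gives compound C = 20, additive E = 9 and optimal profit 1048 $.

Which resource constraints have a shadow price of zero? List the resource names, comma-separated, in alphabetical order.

cooling: 47/47 (binding)
labor: 109/118 (slack 9)
feedstock: 107/107 (binding)
reactor time: 96/118 (slack 22)
By complementary slackness, a constraint with positive slack has shadow price 0 → labor, reactor time.

labor, reactor time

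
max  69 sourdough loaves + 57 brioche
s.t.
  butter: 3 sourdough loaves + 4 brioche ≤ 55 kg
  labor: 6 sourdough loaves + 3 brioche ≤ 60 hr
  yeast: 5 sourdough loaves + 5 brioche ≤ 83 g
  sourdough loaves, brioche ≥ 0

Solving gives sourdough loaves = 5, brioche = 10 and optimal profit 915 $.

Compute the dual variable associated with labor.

7

At the optimum: butter uses 55 of 55 (binding); labor uses 60 of 60 (binding); yeast uses 75 of 83 (slack = 8).
By complementary slackness, y = 0 for the non-binding constraint.
Dual feasibility on the basic columns requires 3·y_butter + 6·y_labor = 69, 4·y_butter + 3·y_labor = 57.
This yields shadow prices y_butter = 9, y_labor = 7.
Shadow price of labor = 7.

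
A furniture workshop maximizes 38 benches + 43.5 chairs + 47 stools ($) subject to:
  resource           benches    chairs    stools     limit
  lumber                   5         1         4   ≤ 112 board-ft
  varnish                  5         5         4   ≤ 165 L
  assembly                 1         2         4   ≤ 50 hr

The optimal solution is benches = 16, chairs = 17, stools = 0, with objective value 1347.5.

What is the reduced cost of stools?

-1

Check each constraint at x*: lumber 97/112 (slack 15); varnish 165/165 (tight); assembly 50/50 (tight).
By complementary slackness, y = 0 for the non-binding constraint.
From A_Bᵀ y = c: 5·y_varnish + 1·y_assembly = 38; 5·y_varnish + 2·y_assembly = 43.5.
This yields shadow prices y_varnish = 6.5, y_assembly = 5.5.
Reduced cost of stools: c₃ − yᵀa₃ = 47 − (6.5·4 + 5.5·4) = 47 − 48 = -1.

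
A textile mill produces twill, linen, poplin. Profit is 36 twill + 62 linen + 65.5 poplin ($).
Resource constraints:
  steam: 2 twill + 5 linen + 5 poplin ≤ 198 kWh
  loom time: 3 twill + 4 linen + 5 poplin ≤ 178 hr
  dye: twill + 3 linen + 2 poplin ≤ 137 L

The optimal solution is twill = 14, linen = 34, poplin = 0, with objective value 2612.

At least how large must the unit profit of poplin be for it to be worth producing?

Binding: steam and loom time. Non-binding: dye (21 unused).
Slack constraints have shadow price 0 (complementary slackness).
The binding rows give the dual system: 2·y_steam + 3·y_loom time = 36 and 5·y_steam + 4·y_loom time = 62.
Solving: y_steam = 6, y_loom time = 8.
poplin enters the basis when its profit ≥ yᵀa₃ = 6·5 + 8·5 = 70.

70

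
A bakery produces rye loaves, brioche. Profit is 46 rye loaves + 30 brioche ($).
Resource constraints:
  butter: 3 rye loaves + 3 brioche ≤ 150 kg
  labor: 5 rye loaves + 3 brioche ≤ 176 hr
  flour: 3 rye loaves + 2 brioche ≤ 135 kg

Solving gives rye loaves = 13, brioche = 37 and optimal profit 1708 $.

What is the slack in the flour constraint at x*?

22

flour used = 3·13 + 2·37 = 113; slack = 135 − 113 = 22.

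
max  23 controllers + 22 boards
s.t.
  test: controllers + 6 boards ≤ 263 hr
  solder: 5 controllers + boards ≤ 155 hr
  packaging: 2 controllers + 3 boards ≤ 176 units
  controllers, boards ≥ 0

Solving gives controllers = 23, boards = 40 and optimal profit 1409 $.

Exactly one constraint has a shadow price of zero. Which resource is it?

packaging

test: 263/263 (binding)
solder: 155/155 (binding)
packaging: 166/176 (slack 10)
By complementary slackness, a constraint with positive slack has shadow price 0 → packaging.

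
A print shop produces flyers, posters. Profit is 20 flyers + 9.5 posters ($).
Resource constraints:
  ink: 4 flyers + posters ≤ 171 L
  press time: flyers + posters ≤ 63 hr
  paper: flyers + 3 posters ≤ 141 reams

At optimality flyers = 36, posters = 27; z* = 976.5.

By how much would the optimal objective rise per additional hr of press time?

Check each constraint at x*: ink 171/171 (tight); press time 63/63 (tight); paper 117/141 (slack 24).
Slack constraints have shadow price 0 (complementary slackness).
The binding rows give the dual system: 4·y_ink + 1·y_press time = 20 and 1·y_ink + 1·y_press time = 9.5.
→ y_ink = 3.5 and y_press time = 6.
Shadow price of press time = 6.

6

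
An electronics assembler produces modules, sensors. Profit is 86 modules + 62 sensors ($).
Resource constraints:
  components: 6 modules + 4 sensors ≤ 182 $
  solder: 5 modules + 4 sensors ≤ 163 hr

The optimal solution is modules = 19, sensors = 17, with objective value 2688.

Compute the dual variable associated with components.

8.5

Both components and solder are binding at x*.
The binding rows give the dual system: 6·y_components + 5·y_solder = 86 and 4·y_components + 4·y_solder = 62.
→ y_components = 8.5 and y_solder = 7.
Shadow price of components = 8.5.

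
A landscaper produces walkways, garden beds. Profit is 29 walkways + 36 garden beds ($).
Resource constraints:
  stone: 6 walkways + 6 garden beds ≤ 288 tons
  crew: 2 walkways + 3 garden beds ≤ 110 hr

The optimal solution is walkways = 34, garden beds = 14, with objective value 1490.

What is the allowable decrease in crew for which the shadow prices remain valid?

14

Binding constraints: stone, crew. The basis is B = [[6,6],[2,3]] with det 6.
Per unit decrease in crew, x* moves by d = (1, -1).
The basis stays optimal until garden beds reaches 0; allowable decrease = 14 hr.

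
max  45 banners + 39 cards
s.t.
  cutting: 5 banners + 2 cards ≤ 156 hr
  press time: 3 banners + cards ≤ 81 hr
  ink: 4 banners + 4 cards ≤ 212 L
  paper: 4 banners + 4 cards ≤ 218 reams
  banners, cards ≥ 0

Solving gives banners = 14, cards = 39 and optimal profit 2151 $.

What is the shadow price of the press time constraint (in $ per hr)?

Binding: press time and ink. Non-binding: cutting (8 unused), paper (6 unused).
By complementary slackness, y = 0 for the non-binding constraints.
From A_Bᵀ y = c: 3·y_press time + 4·y_ink = 45; 1·y_press time + 4·y_ink = 39.
Solving: y_press time = 3, y_ink = 9.
Shadow price of press time = 3.

3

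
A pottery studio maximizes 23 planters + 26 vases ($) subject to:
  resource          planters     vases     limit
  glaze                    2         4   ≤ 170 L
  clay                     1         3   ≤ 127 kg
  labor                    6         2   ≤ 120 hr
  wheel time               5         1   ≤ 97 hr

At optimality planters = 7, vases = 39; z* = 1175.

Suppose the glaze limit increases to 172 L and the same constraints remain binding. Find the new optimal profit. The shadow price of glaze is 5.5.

Δb = 2, so new z* = 1175 + (5.5)·(2) = 1175 + 11 = 1186.

1186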